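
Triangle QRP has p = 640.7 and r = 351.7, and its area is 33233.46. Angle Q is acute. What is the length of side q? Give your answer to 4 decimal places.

From area = ½·r·p·sin Q, we get sin Q = 2·area/(r·p) ≈ 0.29497.
Taking the acute solution, ∠Q ≈ 17.16°.
Law of cosines then gives q ≈ 321.83.

321.8274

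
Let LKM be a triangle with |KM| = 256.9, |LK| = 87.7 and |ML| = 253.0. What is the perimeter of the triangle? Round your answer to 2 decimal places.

Perimeter = 256.9 + 253 + 87.7 = 597.6.

perimeter ≈ 597.60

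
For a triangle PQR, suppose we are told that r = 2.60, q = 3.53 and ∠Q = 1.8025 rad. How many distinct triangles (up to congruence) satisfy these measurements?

1

r·sin Q = 2.60·sin(1.8025 rad) ≈ 2.531.
Since ∠Q is not acute, a triangle exists only if q > r; here q > r, so there is exactly one triangle.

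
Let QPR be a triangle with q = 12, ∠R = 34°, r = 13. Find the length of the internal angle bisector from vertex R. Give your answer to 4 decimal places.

Law of sines: sin Q = q·sin R/r ≈ 0.51618.
Since r ≥ q, only the acute value applies: ∠Q ≈ 31.08°.
Then ∠P = 180° − ∠R − ∠Q ≈ 114.92°.
Law of sines gives p = r·sin P/sin R ≈ 21.083.
The bisector from R has length 2·q·p·cos(∠R/2)/(q+p) ≈ 14.626.

14.6262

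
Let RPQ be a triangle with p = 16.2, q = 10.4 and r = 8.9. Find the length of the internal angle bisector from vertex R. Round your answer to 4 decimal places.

t_R ≈ 12.2319

By the law of cosines, cos R = (p² + q² − r²) / (2·p·q) ≈ 0.86476, so ∠R ≈ 30.14°.
The bisector from R has length 2·p·q·cos(∠R/2)/(p+q) ≈ 12.232.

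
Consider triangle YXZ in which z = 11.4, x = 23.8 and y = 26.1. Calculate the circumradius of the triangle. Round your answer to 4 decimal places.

R ≈ 13.0551

By the law of cosines, cos Y = (x² + z² − y²) / (2·x·z) ≈ 0.02799, so ∠Y ≈ 88.40°.
Circumradius = y/(2 sin Y) ≈ 13.055.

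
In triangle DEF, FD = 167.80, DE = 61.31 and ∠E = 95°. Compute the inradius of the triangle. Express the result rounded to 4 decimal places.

Law of sines: sin F = DE·sin E/FD ≈ 0.36399.
Since FD ≥ DE, only the acute value applies: ∠F ≈ 21.35°.
Then ∠D = 180° − ∠E − ∠F ≈ 63.65°.
Law of sines gives EF = FD·sin D/sin E ≈ 150.95.
Area = ½·FD·DE·sin D ≈ 4609.6.
Semiperimeter s = (150.95+167.8+61.31)/2 = 190.03.
Inradius = area/s = 4609.6/190.03 ≈ 24.258.

r ≈ 24.2577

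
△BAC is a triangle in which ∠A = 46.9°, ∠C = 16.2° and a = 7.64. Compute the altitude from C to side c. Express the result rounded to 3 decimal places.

h_C ≈ 6.813

The third angle is ∠B = 180° − ∠A − ∠C = 116.90°.
Law of sines: b = a·sin B/sin A ≈ 9.3313.
Law of sines: c = a·sin C/sin A ≈ 2.9192.
Area = ½·a·b·sin C ≈ 9.9448.
The altitude from C has length 2·area/c ≈ 6.8133.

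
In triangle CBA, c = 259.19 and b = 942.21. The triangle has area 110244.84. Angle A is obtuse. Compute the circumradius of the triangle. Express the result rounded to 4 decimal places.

R ≈ 597.7185

From area = ½·c·b·sin A, we get sin A = 2·area/(c·b) ≈ 0.90286.
Taking the obtuse solution, ∠A ≈ 2.015 rad.
Law of cosines then gives a ≈ 1079.3.
Circumradius = a/(2 sin A) ≈ 597.72.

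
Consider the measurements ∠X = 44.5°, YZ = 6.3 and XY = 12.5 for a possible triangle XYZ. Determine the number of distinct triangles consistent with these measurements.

XY·sin X = 12.5·sin(44.5°) ≈ 8.761.
Since YZ = 6.3 < 8.761 = XY sin X, no triangle exists.

0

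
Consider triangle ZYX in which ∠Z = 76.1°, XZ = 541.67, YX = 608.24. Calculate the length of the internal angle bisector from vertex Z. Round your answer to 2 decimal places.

380.39

Law of sines: sin Y = XZ·sin Z/YX ≈ 0.86447.
Since YX ≥ XZ, only the acute value applies: ∠Y ≈ 59.82°.
Then ∠X = 180° − ∠Z − ∠Y ≈ 44.08°.
Law of sines gives ZY = YX·sin X/sin Z ≈ 435.87.
The bisector from Z has length 2·XZ·ZY·cos(∠Z/2)/(XZ+ZY) ≈ 380.39.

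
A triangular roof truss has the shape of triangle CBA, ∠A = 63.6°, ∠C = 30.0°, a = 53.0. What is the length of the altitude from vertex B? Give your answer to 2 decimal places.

h_B ≈ 26.50

The third angle is ∠B = 180° − ∠A − ∠C = 86.40°.
Law of sines: c = a·sin C/sin A ≈ 29.585.
Law of sines: b = a·sin B/sin A ≈ 59.054.
Area = ½·a·c·sin B ≈ 782.47.
The altitude from B has length 2·area/b ≈ 26.5.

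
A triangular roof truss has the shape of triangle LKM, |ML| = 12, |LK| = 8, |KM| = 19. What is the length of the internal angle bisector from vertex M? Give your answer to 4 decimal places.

By the law of cosines, cos M = (|KM|² + |ML|² − |LK|²) / (2·|KM|·|ML|) ≈ 0.96711, so ∠M ≈ 14.74°.
The bisector from M has length 2·|KM|·|ML|·cos(∠M/2)/(|KM|+|ML|) ≈ 14.588.

t_M ≈ 14.5882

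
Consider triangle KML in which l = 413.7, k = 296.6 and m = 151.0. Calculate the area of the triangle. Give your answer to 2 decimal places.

area ≈ 16542.00

Semiperimeter s = (296.6 + 151 + 413.7)/2 = 430.65.
Heron's formula: area = √(430.65·134.05·279.65·16.95) ≈ 16542.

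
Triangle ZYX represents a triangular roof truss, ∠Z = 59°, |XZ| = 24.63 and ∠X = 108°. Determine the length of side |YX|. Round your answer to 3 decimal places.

93.852

The third angle is ∠Y = 180° − ∠X − ∠Z = 13.00°.
Law of sines: |YX| = |XZ|·sin Z/sin Y ≈ 93.852.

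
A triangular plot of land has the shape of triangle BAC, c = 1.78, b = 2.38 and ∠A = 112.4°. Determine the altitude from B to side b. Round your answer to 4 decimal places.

h_B ≈ 1.6457

By the law of cosines, a² = c² + b² − 2·c·b·cos A = 12.062, so a ≈ 3.473.
Area = ½·c·b·sin A ≈ 1.9584.
The altitude from B has length 2·area/b ≈ 1.6457.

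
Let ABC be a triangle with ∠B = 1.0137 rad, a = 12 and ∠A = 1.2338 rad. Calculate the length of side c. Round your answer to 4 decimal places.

The third angle is ∠C = π − ∠A − ∠B = 0.8941 rad.
Law of sines: c = a·sin C/sin A ≈ 9.9133.

9.9133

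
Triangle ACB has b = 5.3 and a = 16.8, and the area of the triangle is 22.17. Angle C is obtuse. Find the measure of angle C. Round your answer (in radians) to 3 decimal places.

2.620

From area = ½·b·a·sin C, we get sin C = 2·area/(b·a) ≈ 0.49798.
Taking the obtuse solution, ∠C ≈ 2.620 rad.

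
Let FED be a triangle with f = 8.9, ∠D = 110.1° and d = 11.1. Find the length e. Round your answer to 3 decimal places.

4.246

Law of sines: sin F = f·sin D/d ≈ 0.75297.
Since d ≥ f, only the acute value applies: ∠F ≈ 48.85°.
Then ∠E = 180° − ∠D − ∠F ≈ 21.05°.
Law of sines gives e = d·sin E/sin D ≈ 4.2459.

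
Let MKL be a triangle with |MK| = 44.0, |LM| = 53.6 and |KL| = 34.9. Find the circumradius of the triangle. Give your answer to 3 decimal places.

R ≈ 26.913

By the law of cosines, cos M = (|LM|² + |MK|² − |KL|²) / (2·|LM|·|MK|) ≈ 0.76131, so ∠M ≈ 40.42°.
Circumradius = |KL|/(2 sin M) ≈ 26.913.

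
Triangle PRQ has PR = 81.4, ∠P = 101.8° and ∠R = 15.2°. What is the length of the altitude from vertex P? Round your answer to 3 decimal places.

The third angle is ∠Q = 180° − ∠P − ∠R = 63.00°.
Law of sines: RQ = PR·sin P/sin Q ≈ 89.427.
Law of sines: QP = PR·sin R/sin Q ≈ 23.953.
Area = ½·PR·RQ·sin R ≈ 954.28.
The altitude from P has length 2·area/RQ ≈ 21.342.

h_P ≈ 21.342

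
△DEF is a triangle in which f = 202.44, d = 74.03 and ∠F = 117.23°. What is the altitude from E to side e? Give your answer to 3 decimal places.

65.826

Law of sines: sin D = d·sin F/f ≈ 0.32516.
Since f ≥ d, only the acute value applies: ∠D ≈ 18.98°.
Then ∠E = 180° − ∠F − ∠D ≈ 43.79°.
Law of sines gives e = f·sin E/sin F ≈ 157.57.
Area = ½·f·d·sin E ≈ 5185.9.
The altitude from E has length 2·area/e ≈ 65.826.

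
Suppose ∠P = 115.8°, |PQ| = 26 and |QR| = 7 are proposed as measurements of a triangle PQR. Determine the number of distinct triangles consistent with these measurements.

|PQ|·sin P = 26·sin(115.8°) ≈ 23.41.
Since ∠P is not acute, a triangle exists only if |QR| > |PQ|; here |QR| ≤ |PQ|, so there is no triangle.

0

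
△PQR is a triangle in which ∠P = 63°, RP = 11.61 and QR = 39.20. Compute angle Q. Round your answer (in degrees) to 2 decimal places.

Law of sines: sin Q = RP·sin P/QR ≈ 0.26389.
Since QR ≥ RP, only the acute value applies: ∠Q ≈ 15.30°.
Then ∠R = 180° − ∠P − ∠Q ≈ 101.70°.

15.30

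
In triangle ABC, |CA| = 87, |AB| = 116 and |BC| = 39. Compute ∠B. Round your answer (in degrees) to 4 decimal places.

By the law of cosines, cos B = (|AB|² + |BC|² − |CA|²) / (2·|AB|·|BC|) ≈ 0.81874, so ∠B ≈ 35.04°.

35.0407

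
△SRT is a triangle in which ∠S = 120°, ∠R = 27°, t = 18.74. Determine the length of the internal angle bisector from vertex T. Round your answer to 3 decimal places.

t_T ≈ 19.653

The third angle is ∠T = 180° − ∠S − ∠R = 33.00°.
Law of sines: s = t·sin S/sin T ≈ 29.798.
Law of sines: r = t·sin R/sin T ≈ 15.621.
The bisector from T has length 2·s·r·cos(∠T/2)/(s+r) ≈ 19.653.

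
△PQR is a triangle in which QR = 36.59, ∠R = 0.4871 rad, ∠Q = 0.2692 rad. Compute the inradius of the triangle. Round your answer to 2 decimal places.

The third angle is ∠P = π − ∠Q − ∠R = 2.3853 rad.
Law of sines: RP = QR·sin Q/sin P ≈ 14.181.
Law of sines: PQ = QR·sin R/sin P ≈ 24.957.
Area = ½·QR·RP·sin R ≈ 121.44.
Semiperimeter s = (36.59+14.181+24.957)/2 = 37.864.
Inradius = area/s = 121.44/37.864 ≈ 3.2071.

3.21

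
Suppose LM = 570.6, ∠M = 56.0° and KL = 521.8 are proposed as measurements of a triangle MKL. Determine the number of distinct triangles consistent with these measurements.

2

LM·sin M = 570.6·sin(56.0°) ≈ 473.
Since LM sin M < KL < LM (473 < 521.8 < 570.6), two triangles exist.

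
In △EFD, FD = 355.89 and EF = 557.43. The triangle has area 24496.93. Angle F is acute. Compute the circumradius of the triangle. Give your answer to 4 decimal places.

465.6903

From area = ½·EF·FD·sin F, we get sin F = 2·area/(EF·FD) ≈ 0.24697.
Taking the acute solution, ∠F ≈ 14.30°.
Law of cosines then gives DE ≈ 230.02.
Circumradius = DE/(2 sin F) ≈ 465.69.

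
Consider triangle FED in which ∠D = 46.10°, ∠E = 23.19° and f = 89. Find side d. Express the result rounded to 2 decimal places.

The third angle is ∠F = 180° − ∠E − ∠D = 110.71°.
Law of sines: d = f·sin D/sin F ≈ 68.559.

68.56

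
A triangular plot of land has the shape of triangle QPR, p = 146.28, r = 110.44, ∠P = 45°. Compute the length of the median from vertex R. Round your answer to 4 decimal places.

Law of sines: sin R = r·sin P/p ≈ 0.53386.
Since p ≥ r, only the acute value applies: ∠R ≈ 32.27°.
Then ∠Q = 180° − ∠P − ∠R ≈ 102.73°.
Law of sines gives q = p·sin Q/sin P ≈ 201.78.
Median from R: ½√(2·q² + 2·p² − r²) ≈ 167.36.

m_R ≈ 167.3557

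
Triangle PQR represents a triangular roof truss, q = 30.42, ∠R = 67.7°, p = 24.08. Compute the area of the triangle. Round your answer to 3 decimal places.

Area = ½·p·q·sin R ≈ 338.86.

338.864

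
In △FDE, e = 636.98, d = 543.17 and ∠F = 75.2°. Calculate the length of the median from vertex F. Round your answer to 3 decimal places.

By the law of cosines, f² = d² + e² − 2·d·e·cos F = 5.2401e+05, so f ≈ 723.89.
Median from F: ½√(2·d² + 2·e² − f²) ≈ 468.39.

m_F ≈ 468.385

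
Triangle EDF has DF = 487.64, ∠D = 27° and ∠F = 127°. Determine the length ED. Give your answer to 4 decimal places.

888.3947

The third angle is ∠E = 180° − ∠D − ∠F = 26.00°.
Law of sines: ED = DF·sin F/sin E ≈ 888.39.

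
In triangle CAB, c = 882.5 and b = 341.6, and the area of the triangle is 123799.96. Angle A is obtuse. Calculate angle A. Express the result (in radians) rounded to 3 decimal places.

From area = ½·b·c·sin A, we get sin A = 2·area/(b·c) ≈ 0.82133.
Taking the obtuse solution, ∠A ≈ 2.178 rad.

∠A ≈ 2.178 rad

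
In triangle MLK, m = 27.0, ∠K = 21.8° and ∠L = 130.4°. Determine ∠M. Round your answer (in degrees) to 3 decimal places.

The third angle is ∠M = 180° − ∠L − ∠K = 27.80°.

27.800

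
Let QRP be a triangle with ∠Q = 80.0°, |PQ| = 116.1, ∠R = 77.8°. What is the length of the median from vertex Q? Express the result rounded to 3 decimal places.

The third angle is ∠P = 180° − ∠Q − ∠R = 22.20°.
Law of sines: |RP| = |PQ|·sin Q/sin R ≈ 116.98.
Law of sines: |QR| = |PQ|·sin P/sin R ≈ 44.881.
Median from Q: ½√(2·|PQ|² + 2·|QR|² − |RP|²) ≈ 65.771.

65.771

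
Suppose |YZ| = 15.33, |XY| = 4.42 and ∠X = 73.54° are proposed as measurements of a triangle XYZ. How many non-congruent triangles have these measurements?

|XY|·sin X = 4.42·sin(73.54°) ≈ 4.239.
Since |YZ| ≥ |XY|, exactly one triangle exists.

1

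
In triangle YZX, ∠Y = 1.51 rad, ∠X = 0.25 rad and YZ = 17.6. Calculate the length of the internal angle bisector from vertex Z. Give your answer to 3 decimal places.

21.741

The third angle is ∠Z = π − ∠X − ∠Y = 1.382 rad.
Law of sines: ZX = YZ·sin Y/sin X ≈ 71.007.
Law of sines: XY = YZ·sin Z/sin X ≈ 69.869.
The bisector from Z has length 2·YZ·ZX·cos(∠Z/2)/(YZ+ZX) ≈ 21.741.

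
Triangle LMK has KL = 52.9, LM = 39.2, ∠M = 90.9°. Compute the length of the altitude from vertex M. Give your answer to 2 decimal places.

Law of sines: sin K = LM·sin M/KL ≈ 0.74093.
Since KL ≥ LM, only the acute value applies: ∠K ≈ 47.81°.
Then ∠L = 180° − ∠M − ∠K ≈ 41.29°.
Law of sines gives MK = KL·sin L/sin M ≈ 34.911.
Area = ½·KL·LM·sin L ≈ 684.17.
The altitude from M has length 2·area/KL ≈ 25.867.

25.87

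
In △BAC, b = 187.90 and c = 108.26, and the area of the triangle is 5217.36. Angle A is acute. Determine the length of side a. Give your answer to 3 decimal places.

From area = ½·c·b·sin A, we get sin A = 2·area/(c·b) ≈ 0.51296.
Taking the acute solution, ∠A ≈ 30.86°.
Law of cosines then gives a ≈ 110.01.

110.013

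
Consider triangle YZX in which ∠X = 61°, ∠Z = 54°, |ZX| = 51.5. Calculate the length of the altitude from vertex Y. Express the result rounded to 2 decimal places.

h_Y ≈ 40.21

The third angle is ∠Y = 180° − ∠Z − ∠X = 65.00°.
Law of sines: |XY| = |ZX|·sin Z/sin Y ≈ 45.972.
Law of sines: |YZ| = |ZX|·sin X/sin Y ≈ 49.699.
Area = ½·|ZX|·|XY|·sin X ≈ 1035.3.
The altitude from Y has length 2·area/|ZX| ≈ 40.208.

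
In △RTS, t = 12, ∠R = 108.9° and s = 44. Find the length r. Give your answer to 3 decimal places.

By the law of cosines, r² = t² + s² − 2·t·s·cos R = 2422.1, so r ≈ 49.214.

49.214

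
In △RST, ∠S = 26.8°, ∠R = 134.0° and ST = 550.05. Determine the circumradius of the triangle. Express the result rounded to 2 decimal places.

382.33

The third angle is ∠T = 180° − ∠R − ∠S = 19.20°.
Law of sines: TR = ST·sin S/sin R ≈ 344.77.
Law of sines: RS = ST·sin T/sin R ≈ 251.47.
Circumradius = ST/(2 sin R) ≈ 382.33.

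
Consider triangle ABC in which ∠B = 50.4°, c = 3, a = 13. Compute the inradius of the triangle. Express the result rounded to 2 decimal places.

By the law of cosines, b² = c² + a² − 2·c·a·cos B = 128.28, so b ≈ 11.326.
Area = ½·c·a·sin B ≈ 15.025.
Semiperimeter s = (13+11.326+3)/2 = 13.663.
Inradius = area/s = 15.025/13.663 ≈ 1.0997.

r ≈ 1.10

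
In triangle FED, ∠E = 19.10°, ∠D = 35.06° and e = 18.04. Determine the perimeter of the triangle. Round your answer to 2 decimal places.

The third angle is ∠F = 180° − ∠E − ∠D = 125.84°.
Law of sines: f = e·sin F/sin E ≈ 44.693.
Law of sines: d = e·sin D/sin E ≈ 31.669.
Semiperimeter s = (44.693+18.04+31.669)/2 = 47.201.
Perimeter = 44.693 + 18.04 + 31.669 = 94.402.

perimeter ≈ 94.40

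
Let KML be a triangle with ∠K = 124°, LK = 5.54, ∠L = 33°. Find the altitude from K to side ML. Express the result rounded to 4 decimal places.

h_K ≈ 3.0173

The third angle is ∠M = 180° − ∠L − ∠K = 23.00°.
Law of sines: ML = LK·sin K/sin M ≈ 11.755.
Law of sines: KM = LK·sin L/sin M ≈ 7.7222.
Area = ½·LK·ML·sin L ≈ 17.734.
The altitude from K has length 2·area/ML ≈ 3.0173.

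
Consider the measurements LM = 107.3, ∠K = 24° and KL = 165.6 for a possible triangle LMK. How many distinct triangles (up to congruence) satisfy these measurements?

2

KL·sin K = 165.6·sin(24°) ≈ 67.36.
Since KL sin K < LM < KL (67.36 < 107.3 < 165.6), two triangles exist.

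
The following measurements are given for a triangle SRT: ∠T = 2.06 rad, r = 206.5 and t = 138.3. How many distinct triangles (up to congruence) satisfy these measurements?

r·sin T = 206.5·sin(2.06 rad) ≈ 182.3.
Since ∠T is not acute, a triangle exists only if t > r; here t ≤ r, so there is no triangle.

0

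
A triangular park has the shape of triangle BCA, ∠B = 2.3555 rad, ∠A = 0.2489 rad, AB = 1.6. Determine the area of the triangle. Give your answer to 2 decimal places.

area ≈ 0.44

The third angle is ∠C = π − ∠A − ∠B = 0.5372 rad.
Law of sines: CA = AB·sin B/sin C ≈ 2.2124.
Law of sines: BC = AB·sin A/sin C ≈ 0.77022.
Area = ½·AB·CA·sin A ≈ 0.436.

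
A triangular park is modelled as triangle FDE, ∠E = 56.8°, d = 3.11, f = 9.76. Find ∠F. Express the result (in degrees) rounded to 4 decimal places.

105.3002

By the law of cosines, e² = f² + d² − 2·f·d·cos E = 71.689, so e ≈ 8.4669.
Law of cosines again: cos F = (d² + e² − f²)/(2·d·e) ≈ -0.26388, so ∠F ≈ 105.30°.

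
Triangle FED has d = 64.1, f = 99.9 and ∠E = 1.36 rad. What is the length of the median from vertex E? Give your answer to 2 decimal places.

64.75

By the law of cosines, e² = d² + f² − 2·d·f·cos E = 11409, so e ≈ 106.81.
Median from E: ½√(2·d² + 2·f² − e²) ≈ 64.747.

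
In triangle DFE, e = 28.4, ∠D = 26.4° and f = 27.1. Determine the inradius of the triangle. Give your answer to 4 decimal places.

r ≈ 5.0150

By the law of cosines, d² = f² + e² − 2·f·e·cos D = 162.22, so d ≈ 12.737.
Area = ½·f·e·sin D ≈ 171.1.
Semiperimeter s = (12.737+27.1+28.4)/2 = 34.118.
Inradius = area/s = 171.1/34.118 ≈ 5.015.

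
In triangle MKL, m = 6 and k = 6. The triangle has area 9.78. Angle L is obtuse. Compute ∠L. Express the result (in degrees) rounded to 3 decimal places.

From area = ½·m·k·sin L, we get sin L = 2·area/(m·k) ≈ 0.54333.
Taking the obtuse solution, ∠L ≈ 147.09°.

∠L ≈ 147.089°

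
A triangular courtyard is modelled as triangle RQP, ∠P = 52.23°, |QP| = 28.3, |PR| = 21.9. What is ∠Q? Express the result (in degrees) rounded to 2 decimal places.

By the law of cosines, |RQ|² = |QP|² + |PR|² − 2·|QP|·|PR|·cos P = 521.29, so |RQ| ≈ 22.832.
Law of cosines again: cos Q = (|RQ|² + |QP|² − |PR|²)/(2·|RQ|·|QP|) ≈ 0.65200, so ∠Q ≈ 49.31°.

∠Q ≈ 49.31°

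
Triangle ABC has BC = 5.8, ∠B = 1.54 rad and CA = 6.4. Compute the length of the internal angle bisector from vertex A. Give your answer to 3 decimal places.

t_A ≈ 3.360

Law of sines: sin A = BC·sin B/CA ≈ 0.90582.
Since CA ≥ BC, only the acute value applies: ∠A ≈ 1.133 rad.
Then ∠C = π − ∠B − ∠A ≈ 0.468 rad.
Law of sines gives AB = CA·sin C/sin B ≈ 2.89.
The bisector from A has length 2·CA·AB·cos(∠A/2)/(CA+AB) ≈ 3.3596.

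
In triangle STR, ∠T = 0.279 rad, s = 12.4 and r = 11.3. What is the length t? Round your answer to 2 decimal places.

By the law of cosines, t² = r² + s² − 2·r·s·cos T = 12.047, so t ≈ 3.4708.

3.47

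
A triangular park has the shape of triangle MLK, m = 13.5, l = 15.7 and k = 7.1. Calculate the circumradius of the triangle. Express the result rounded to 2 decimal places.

By the law of cosines, cos M = (l² + k² − m²) / (2·l·k) ≈ 0.51426, so ∠M ≈ 59.05°.
Circumradius = m/(2 sin M) ≈ 7.8705.

7.87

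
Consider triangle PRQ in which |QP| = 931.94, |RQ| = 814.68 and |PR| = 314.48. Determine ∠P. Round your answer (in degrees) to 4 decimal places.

∠P ≈ 58.7928°

By the law of cosines, cos P = (|QP|² + |PR|² − |RQ|²) / (2·|QP|·|PR|) ≈ 0.51813, so ∠P ≈ 58.79°.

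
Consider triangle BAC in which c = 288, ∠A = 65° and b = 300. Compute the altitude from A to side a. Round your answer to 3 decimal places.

By the law of cosines, a² = c² + b² − 2·c·b·cos A = 99916, so a ≈ 316.09.
Area = ½·c·b·sin A ≈ 39152.
The altitude from A has length 2·area/a ≈ 247.73.

h_A ≈ 247.727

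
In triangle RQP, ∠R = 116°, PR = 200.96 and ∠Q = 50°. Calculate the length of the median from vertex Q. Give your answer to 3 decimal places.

m_Q ≈ 140.410

The third angle is ∠P = 180° − ∠R − ∠Q = 14.00°.
Law of sines: QP = PR·sin R/sin Q ≈ 235.78.
Law of sines: RQ = PR·sin P/sin Q ≈ 63.464.
Median from Q: ½√(2·RQ² + 2·QP² − PR²) ≈ 140.41.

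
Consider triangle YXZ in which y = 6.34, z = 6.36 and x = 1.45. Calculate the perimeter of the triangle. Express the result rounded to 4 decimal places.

Perimeter = 6.34 + 1.45 + 6.36 = 14.15.

perimeter ≈ 14.1500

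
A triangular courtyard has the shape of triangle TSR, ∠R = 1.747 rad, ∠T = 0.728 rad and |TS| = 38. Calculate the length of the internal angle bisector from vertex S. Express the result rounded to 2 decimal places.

The third angle is ∠S = π − ∠R − ∠T = 0.667 rad.
Law of sines: |SR| = |TS|·sin T/sin R ≈ 25.682.
Law of sines: |RT| = |TS|·sin S/sin R ≈ 23.865.
The bisector from S has length 2·|TS|·|SR|·cos(∠S/2)/(|TS|+|SR|) ≈ 28.963.

t_S ≈ 28.96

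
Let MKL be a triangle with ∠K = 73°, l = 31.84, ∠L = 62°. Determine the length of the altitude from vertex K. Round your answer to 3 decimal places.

h_K ≈ 22.514

The third angle is ∠M = 180° − ∠K − ∠L = 45.00°.
Law of sines: m = l·sin M/sin L ≈ 25.499.
Law of sines: k = l·sin K/sin L ≈ 34.485.
Area = ½·l·m·sin K ≈ 388.21.
The altitude from K has length 2·area/k ≈ 22.514.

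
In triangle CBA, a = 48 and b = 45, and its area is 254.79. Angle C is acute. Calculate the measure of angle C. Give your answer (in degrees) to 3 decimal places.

From area = ½·b·a·sin C, we get sin C = 2·area/(b·a) ≈ 0.23592.
Taking the acute solution, ∠C ≈ 13.65°.

13.646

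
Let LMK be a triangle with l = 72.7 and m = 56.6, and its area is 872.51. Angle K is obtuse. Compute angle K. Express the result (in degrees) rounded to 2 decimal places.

From area = ½·l·m·sin K, we get sin K = 2·area/(l·m) ≈ 0.42408.
Taking the obtuse solution, ∠K ≈ 154.91°.

154.91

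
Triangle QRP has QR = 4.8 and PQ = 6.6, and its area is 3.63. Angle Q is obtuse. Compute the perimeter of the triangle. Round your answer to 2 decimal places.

From area = ½·PQ·QR·sin Q, we get sin Q = 2·area/(PQ·QR) ≈ 0.22917.
Taking the obtuse solution, ∠Q ≈ 166.75°.
Law of cosines then gives RP ≈ 11.326.
Perimeter = 11.326 + 6.6 + 4.8 = 22.726.

22.73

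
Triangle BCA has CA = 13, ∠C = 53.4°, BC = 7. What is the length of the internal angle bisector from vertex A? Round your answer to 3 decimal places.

t_A ≈ 11.132

By the law of cosines, AB² = BC² + CA² − 2·BC·CA·cos C = 109.49, so AB ≈ 10.464.
Law of cosines again: cos A = (CA² + AB² − BC²)/(2·CA·AB) ≈ 0.84354, so ∠A ≈ 32.48°.
The bisector from A has length 2·CA·AB·cos(∠A/2)/(CA+AB) ≈ 11.132.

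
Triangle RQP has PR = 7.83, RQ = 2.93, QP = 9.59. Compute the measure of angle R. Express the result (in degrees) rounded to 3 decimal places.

By the law of cosines, cos R = (PR² + RQ² − QP²) / (2·PR·RQ) ≈ -0.48109, so ∠R ≈ 118.76°.

118.757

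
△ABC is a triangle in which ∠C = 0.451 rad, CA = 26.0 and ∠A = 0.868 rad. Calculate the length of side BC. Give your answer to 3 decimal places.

The third angle is ∠B = π − ∠C − ∠A = 1.823 rad.
Law of sines: BC = CA·sin A/sin B ≈ 20.485.

20.485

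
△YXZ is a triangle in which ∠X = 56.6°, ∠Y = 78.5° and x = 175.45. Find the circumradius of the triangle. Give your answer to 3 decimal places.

The third angle is ∠Z = 180° − ∠Y − ∠X = 44.90°.
Law of sines: y = x·sin Y/sin X ≈ 205.94.
Law of sines: z = x·sin Z/sin X ≈ 148.34.
Circumradius = x/(2 sin X) ≈ 105.08.

105.079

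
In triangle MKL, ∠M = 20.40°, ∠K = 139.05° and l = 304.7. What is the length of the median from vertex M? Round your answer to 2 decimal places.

430.54

The third angle is ∠L = 180° − ∠M − ∠K = 20.55°.
Law of sines: m = l·sin M/sin L ≈ 302.57.
Law of sines: k = l·sin K/sin L ≈ 568.91.
Median from M: ½√(2·k² + 2·l² − m²) ≈ 430.54.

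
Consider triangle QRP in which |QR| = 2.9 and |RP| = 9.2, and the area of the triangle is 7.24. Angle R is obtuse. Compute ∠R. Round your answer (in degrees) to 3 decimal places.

147.130

From area = ½·|QR|·|RP|·sin R, we get sin R = 2·area/(|QR|·|RP|) ≈ 0.54273.
Taking the obtuse solution, ∠R ≈ 147.13°.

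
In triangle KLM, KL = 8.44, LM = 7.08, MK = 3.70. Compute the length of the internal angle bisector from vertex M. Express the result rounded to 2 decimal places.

By the law of cosines, cos M = (LM² + MK² − KL²) / (2·LM·MK) ≈ -0.14157, so ∠M ≈ 98.14°.
The bisector from M has length 2·LM·MK·cos(∠M/2)/(LM+MK) ≈ 3.1841.

t_M ≈ 3.18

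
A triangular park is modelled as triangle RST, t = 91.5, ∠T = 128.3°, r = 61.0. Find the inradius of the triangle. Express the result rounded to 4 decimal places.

9.9811

Law of sines: sin R = r·sin T/t ≈ 0.52318.
Since t ≥ r, only the acute value applies: ∠R ≈ 31.55°.
Then ∠S = 180° − ∠T − ∠R ≈ 20.15°.
Law of sines gives s = t·sin S/sin T ≈ 40.172.
Area = ½·t·r·sin S ≈ 961.53.
Semiperimeter p = (61+40.172+91.5)/2 = 96.336.
Inradius = area/p = 961.53/96.336 ≈ 9.9811.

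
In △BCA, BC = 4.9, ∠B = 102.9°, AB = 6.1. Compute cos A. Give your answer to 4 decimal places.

By the law of cosines, CA² = AB² + BC² − 2·AB·BC·cos B = 74.566, so CA ≈ 8.6352.
Law of cosines again: cos A = (CA² + AB² − BC²)/(2·CA·AB) ≈ 0.83310, so ∠A ≈ 33.58°.

cos A ≈ 0.8331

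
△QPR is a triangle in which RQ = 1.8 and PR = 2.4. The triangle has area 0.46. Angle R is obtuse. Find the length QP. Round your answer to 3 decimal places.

From area = ½·PR·RQ·sin R, we get sin R = 2·area/(PR·RQ) ≈ 0.21296.
Taking the obtuse solution, ∠R ≈ 167.70°.
Law of cosines then gives QP ≈ 4.1763.

4.176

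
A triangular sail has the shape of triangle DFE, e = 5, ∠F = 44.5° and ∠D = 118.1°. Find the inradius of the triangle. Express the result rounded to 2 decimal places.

r ≈ 1.64

The third angle is ∠E = 180° − ∠D − ∠F = 17.40°.
Law of sines: d = e·sin D/sin E ≈ 14.749.
Law of sines: f = e·sin F/sin E ≈ 11.719.
Area = ½·e·d·sin F ≈ 25.845.
Semiperimeter s = (14.749+11.719+5)/2 = 15.734.
Inradius = area/s = 25.845/15.734 ≈ 1.6426.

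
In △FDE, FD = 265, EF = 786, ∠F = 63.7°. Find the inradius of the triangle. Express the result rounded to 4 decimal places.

106.0636

By the law of cosines, DE² = EF² + FD² − 2·EF·FD·cos F = 5.0345e+05, so DE ≈ 709.54.
Area = ½·EF·FD·sin F ≈ 93365.
Semiperimeter s = (709.54+786+265)/2 = 880.27.
Inradius = area/s = 93365/880.27 ≈ 106.06.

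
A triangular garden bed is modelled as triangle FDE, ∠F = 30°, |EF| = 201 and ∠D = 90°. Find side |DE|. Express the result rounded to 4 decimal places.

The third angle is ∠E = 180° − ∠F − ∠D = 60.00°.
Law of sines: |DE| = |EF|·sin F/sin D ≈ 100.5.

100.5000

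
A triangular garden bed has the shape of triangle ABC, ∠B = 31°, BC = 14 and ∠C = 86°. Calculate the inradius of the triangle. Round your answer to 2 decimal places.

r ≈ 2.99

The third angle is ∠A = 180° − ∠B − ∠C = 63.00°.
Law of sines: CA = BC·sin B/sin A ≈ 8.0926.
Law of sines: AB = BC·sin C/sin A ≈ 15.674.
Area = ½·BC·CA·sin C ≈ 56.51.
Semiperimeter s = (14+8.0926+15.674)/2 = 18.883.
Inradius = area/s = 56.51/18.883 ≈ 2.9926.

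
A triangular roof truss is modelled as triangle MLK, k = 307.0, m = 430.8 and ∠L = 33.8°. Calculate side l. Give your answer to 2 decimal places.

245.02

By the law of cosines, l² = k² + m² − 2·k·m·cos L = 60033, so l ≈ 245.02.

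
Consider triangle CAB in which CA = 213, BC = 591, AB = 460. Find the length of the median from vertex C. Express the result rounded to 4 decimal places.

m_C ≈ 380.0329

Median from C: ½√(2·BC² + 2·CA² − AB²) ≈ 380.03.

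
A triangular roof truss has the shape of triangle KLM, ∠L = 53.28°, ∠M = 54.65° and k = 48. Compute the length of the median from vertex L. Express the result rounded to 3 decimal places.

The third angle is ∠K = 180° − ∠L − ∠M = 72.07°.
Law of sines: l = k·sin L/sin K ≈ 40.439.
Law of sines: m = k·sin M/sin K ≈ 41.149.
Median from L: ½√(2·m² + 2·k² − l²) ≈ 39.872.

39.872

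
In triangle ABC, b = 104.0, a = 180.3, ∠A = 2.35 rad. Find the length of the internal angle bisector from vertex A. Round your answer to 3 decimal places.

Law of sines: sin B = b·sin A/a ≈ 0.41039.
Since a ≥ b, only the acute value applies: ∠B ≈ 0.423 rad.
Then ∠C = π − ∠A − ∠B ≈ 0.369 rad.
Law of sines gives c = a·sin C/sin A ≈ 91.335.
The bisector from A has length 2·b·c·cos(∠A/2)/(b+c) ≈ 37.497.

37.497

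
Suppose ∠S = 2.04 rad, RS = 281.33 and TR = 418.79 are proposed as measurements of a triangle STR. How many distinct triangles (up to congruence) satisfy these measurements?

1

RS·sin S = 281.33·sin(2.04 rad) ≈ 250.9.
Since ∠S is not acute, a triangle exists only if TR > RS; here TR > RS, so there is exactly one triangle.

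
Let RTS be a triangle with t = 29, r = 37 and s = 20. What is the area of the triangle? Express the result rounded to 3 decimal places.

288.229

Semiperimeter p = (37 + 29 + 20)/2 = 43.
Heron's formula: area = √(43·6·14·23) ≈ 288.23.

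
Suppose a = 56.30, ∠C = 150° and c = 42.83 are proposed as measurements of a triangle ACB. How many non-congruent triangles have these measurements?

0

a·sin C = 56.30·sin(150°) ≈ 28.15.
Since ∠C is not acute, a triangle exists only if c > a; here c ≤ a, so there is no triangle.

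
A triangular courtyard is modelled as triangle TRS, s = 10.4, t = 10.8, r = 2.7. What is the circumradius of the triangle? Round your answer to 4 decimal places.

By the law of cosines, cos T = (r² + s² − t²) / (2·r·s) ≈ -0.02119, so ∠T ≈ 91.21°.
Circumradius = t/(2 sin T) ≈ 5.4012.

5.4012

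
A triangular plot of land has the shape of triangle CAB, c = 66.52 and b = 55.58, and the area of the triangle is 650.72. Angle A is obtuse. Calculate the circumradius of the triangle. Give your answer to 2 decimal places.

From area = ½·b·c·sin A, we get sin A = 2·area/(b·c) ≈ 0.35201.
Taking the obtuse solution, ∠A ≈ 2.7819 rad.
Law of cosines then gives a ≈ 120.15.
Circumradius = a/(2 sin A) ≈ 170.66.

170.66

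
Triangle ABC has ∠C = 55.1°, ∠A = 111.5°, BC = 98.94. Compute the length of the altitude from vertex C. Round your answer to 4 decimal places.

The third angle is ∠B = 180° − ∠C − ∠A = 13.40°.
Law of sines: CA = BC·sin B/sin A ≈ 24.644.
Law of sines: AB = BC·sin C/sin A ≈ 87.214.
Area = ½·BC·CA·sin C ≈ 999.88.
The altitude from C has length 2·area/AB ≈ 22.929.

h_C ≈ 22.9291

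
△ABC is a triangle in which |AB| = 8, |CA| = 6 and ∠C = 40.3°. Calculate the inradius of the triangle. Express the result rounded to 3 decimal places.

Law of sines: sin B = |CA|·sin C/|AB| ≈ 0.48509.
Since |AB| ≥ |CA|, only the acute value applies: ∠B ≈ 29.02°.
Then ∠A = 180° − ∠C − ∠B ≈ 110.68°.
Law of sines gives |BC| = |AB|·sin A/sin C ≈ 11.572.
Area = ½·|AB|·|CA|·sin A ≈ 22.453.
Semiperimeter s = (11.572+6+8)/2 = 12.786.
Inradius = area/s = 22.453/12.786 ≈ 1.7561.

r ≈ 1.756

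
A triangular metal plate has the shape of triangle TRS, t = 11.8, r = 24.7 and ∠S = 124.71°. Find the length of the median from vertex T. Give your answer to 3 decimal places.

m_T ≈ 28.476

By the law of cosines, s² = t² + r² − 2·t·r·cos S = 1081.3, so s ≈ 32.882.
Median from T: ½√(2·r² + 2·s² − t²) ≈ 28.476.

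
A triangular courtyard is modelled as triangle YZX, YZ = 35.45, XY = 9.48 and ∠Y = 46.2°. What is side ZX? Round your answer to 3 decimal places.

By the law of cosines, ZX² = XY² + YZ² − 2·XY·YZ·cos Y = 881.36, so ZX ≈ 29.688.

29.688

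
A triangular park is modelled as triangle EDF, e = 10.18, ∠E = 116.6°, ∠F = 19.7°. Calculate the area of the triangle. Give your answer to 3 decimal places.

The third angle is ∠D = 180° − ∠F − ∠E = 43.70°.
Law of sines: d = e·sin D/sin E ≈ 7.8657.
Law of sines: f = e·sin F/sin E ≈ 3.8378.
Area = ½·e·d·sin F ≈ 13.496.

area ≈ 13.496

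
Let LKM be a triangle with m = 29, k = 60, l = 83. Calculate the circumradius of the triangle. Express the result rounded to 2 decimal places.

58.39

By the law of cosines, cos L = (k² + m² − l²) / (2·k·m) ≈ -0.70345, so ∠L ≈ 134.70°.
Circumradius = l/(2 sin L) ≈ 58.389.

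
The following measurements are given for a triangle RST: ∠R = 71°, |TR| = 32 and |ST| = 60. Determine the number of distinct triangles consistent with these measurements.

1

|TR|·sin R = 32·sin(71°) ≈ 30.26.
Since |ST| ≥ |TR|, exactly one triangle exists.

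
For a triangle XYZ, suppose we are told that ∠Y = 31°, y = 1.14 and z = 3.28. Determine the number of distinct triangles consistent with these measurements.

z·sin Y = 3.28·sin(31°) ≈ 1.689.
Since y = 1.14 < 1.689 = z sin Y, no triangle exists.

0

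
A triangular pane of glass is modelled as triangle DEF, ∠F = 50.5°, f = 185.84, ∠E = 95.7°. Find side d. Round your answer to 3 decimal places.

133.980

The third angle is ∠D = 180° − ∠E − ∠F = 33.80°.
Law of sines: d = f·sin D/sin F ≈ 133.98.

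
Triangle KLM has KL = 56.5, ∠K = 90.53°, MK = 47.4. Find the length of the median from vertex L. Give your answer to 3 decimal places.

m_L ≈ 61.471

By the law of cosines, LM² = MK² + KL² − 2·MK·KL·cos K = 5488.6, so LM ≈ 74.085.
Median from L: ½√(2·KL² + 2·LM² − MK²) ≈ 61.471.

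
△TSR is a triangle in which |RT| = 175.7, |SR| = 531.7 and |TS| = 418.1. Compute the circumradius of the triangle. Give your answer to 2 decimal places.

By the law of cosines, cos T = (|RT|² + |TS|² − |SR|²) / (2·|RT|·|TS|) ≈ -0.52428, so ∠T ≈ 121.62°.
Circumradius = |SR|/(2 sin T) ≈ 312.2.

312.20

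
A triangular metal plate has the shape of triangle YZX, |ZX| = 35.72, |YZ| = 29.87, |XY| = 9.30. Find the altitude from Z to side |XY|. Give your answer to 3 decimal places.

Semiperimeter s = (35.72 + 9.3 + 29.87)/2 = 37.445.
Heron's formula: area = √(37.445·1.725·28.145·7.575) ≈ 117.35.
The altitude from Z has length 2·area/|XY| ≈ 25.237.

25.237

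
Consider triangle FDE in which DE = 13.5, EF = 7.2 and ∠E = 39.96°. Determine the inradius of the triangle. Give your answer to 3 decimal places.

By the law of cosines, FD² = DE² + EF² − 2·DE·EF·cos E = 85.084, so FD ≈ 9.2241.
Area = ½·DE·EF·sin E ≈ 31.213.
Semiperimeter s = (13.5+7.2+9.2241)/2 = 14.962.
Inradius = area/s = 31.213/14.962 ≈ 2.0862.

2.086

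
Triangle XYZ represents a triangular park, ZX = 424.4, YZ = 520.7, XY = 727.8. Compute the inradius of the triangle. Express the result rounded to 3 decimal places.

Semiperimeter s = (520.7 + 424.4 + 727.8)/2 = 836.45.
Heron's formula: area = √(836.45·315.75·412.05·108.65) ≈ 1.0874e+05.
Inradius = area/s = 1.0874e+05/836.45 ≈ 130.

129.999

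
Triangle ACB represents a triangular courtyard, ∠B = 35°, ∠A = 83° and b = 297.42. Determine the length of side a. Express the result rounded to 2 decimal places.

514.67

The third angle is ∠C = 180° − ∠B − ∠A = 62.00°.
Law of sines: a = b·sin A/sin B ≈ 514.67.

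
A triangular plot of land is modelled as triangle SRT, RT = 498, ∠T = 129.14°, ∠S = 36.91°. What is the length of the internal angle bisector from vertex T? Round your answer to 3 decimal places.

The third angle is ∠R = 180° − ∠T − ∠S = 13.95°.
Law of sines: TS = RT·sin R/sin S ≈ 199.91.
Law of sines: SR = RT·sin T/sin S ≈ 643.15.
The bisector from T has length 2·RT·TS·cos(∠T/2)/(RT+TS) ≈ 122.51.

122.506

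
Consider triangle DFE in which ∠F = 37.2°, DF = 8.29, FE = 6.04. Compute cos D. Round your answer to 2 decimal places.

By the law of cosines, ED² = DF² + FE² − 2·DF·FE·cos F = 25.439, so ED ≈ 5.0437.
Law of cosines again: cos D = (ED² + DF² − FE²)/(2·ED·DF) ≈ 0.68977, so ∠D ≈ 46.39°.

cos D ≈ 0.69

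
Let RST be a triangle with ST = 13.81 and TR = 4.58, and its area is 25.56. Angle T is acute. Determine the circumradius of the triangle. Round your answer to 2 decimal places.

From area = ½·ST·TR·sin T, we get sin T = 2·area/(ST·TR) ≈ 0.80822.
Taking the acute solution, ∠T ≈ 53.92°.
Law of cosines then gives RS ≈ 11.713.
Circumradius = RS/(2 sin T) ≈ 7.2463.

7.25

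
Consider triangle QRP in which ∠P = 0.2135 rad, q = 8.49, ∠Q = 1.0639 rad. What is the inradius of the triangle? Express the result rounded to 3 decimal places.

The third angle is ∠R = π − ∠P − ∠Q = 1.8642 rad.
Law of sines: r = q·sin R/sin Q ≈ 9.2961.
Law of sines: p = q·sin P/sin Q ≈ 2.0576.
Area = ½·q·r·sin P ≈ 8.3613.
Semiperimeter s = (8.49+9.2961+2.0576)/2 = 9.9219.
Inradius = area/s = 8.3613/9.9219 ≈ 0.84271.

0.843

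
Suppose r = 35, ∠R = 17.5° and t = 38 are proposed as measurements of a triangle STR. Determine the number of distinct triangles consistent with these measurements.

2

t·sin R = 38·sin(17.5°) ≈ 11.43.
Since t sin R < r < t (11.43 < 35 < 38), two triangles exist.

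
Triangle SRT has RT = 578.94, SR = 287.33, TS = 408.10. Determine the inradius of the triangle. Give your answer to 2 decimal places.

Semiperimeter s = (578.94 + 408.1 + 287.33)/2 = 637.19.
Heron's formula: area = √(637.19·58.245·229.09·349.86) ≈ 54539.
Inradius = area/s = 54539/637.19 ≈ 85.593.

85.59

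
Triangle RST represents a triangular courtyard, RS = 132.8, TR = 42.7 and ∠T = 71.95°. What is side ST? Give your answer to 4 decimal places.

139.6725

Law of sines: sin S = TR·sin T/RS ≈ 0.30571.
Since RS ≥ TR, only the acute value applies: ∠S ≈ 17.80°.
Then ∠R = 180° − ∠T − ∠S ≈ 90.25°.
Law of sines gives ST = RS·sin R/sin T ≈ 139.67.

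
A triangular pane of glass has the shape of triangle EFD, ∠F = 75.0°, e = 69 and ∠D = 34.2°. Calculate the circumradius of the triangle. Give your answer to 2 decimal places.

The third angle is ∠E = 180° − ∠F − ∠D = 70.80°.
Law of sines: f = e·sin F/sin E ≈ 70.574.
Law of sines: d = e·sin D/sin E ≈ 41.068.
Circumradius = e/(2 sin E) ≈ 36.532.

R ≈ 36.53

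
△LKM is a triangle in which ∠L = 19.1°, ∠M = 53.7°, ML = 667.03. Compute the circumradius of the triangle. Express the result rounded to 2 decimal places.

R ≈ 349.13

The third angle is ∠K = 180° − ∠M − ∠L = 107.20°.
Law of sines: KM = ML·sin L/sin K ≈ 228.48.
Law of sines: LK = ML·sin M/sin K ≈ 562.75.
Circumradius = ML/(2 sin K) ≈ 349.13.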